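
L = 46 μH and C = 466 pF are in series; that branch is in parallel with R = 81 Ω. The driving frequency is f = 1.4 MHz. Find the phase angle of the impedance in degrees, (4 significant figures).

ω = 2πf = 8.796e+06 rad/s
X_L = ωL = 404.6 Ω
X_C = 1/(ωC) = 244.0 Ω
Branch 1: Z₁ = R = 81.00 Ω
Branch 2 (series LC): Z₂ = j(X_L − X_C) = j160.7 Ω
Parallel: Z = Z₁Z₂/(Z₁+Z₂), |Z| = 72.33 Ω, ∠Z = 26.75°

26.75°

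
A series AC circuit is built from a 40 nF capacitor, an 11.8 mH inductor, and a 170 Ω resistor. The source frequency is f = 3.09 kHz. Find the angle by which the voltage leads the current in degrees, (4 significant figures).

-80.88°

ω = 2πf = 19420 rad/s
X_L = ωL = 229.1 Ω
X_C = 1/(ωC) = 1288 Ω
Net reactance X = X_L − X_C = -1059 Ω
Z = 170.0 − j1059 Ω
|Z| = √(170.0² + 1059²) = 1072 Ω
∠Z = arctan(-1059/170.0) = -80.88°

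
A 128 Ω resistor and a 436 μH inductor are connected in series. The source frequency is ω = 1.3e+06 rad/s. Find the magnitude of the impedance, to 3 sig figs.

581 Ω

X_L = ωL = 567 Ω
Z = 128 + j567 Ω
|Z| = √(128² + 567²) = 581 Ω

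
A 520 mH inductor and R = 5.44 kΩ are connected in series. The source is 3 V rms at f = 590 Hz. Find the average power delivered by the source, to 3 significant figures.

ω = 2πf = 3707 rad/s
X_L = ωL = 1930 Ω
Z = 5440 + j1930 Ω
|Z| = √(5440² + 1930²) = 5770 Ω
∠Z = arctan(1930/5440) = 19.5°
I = V/|Z| = 520 μA
P = VI cos φ = 3 × 0.000520 × cos(19.5°) = 1.47 mW

1.47 mW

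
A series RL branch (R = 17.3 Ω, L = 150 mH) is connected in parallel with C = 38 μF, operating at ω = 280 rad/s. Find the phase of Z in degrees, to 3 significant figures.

X_L = ωL = 42.0 Ω
X_C = 1/(ωC) = 94.0 Ω
Branch 1 (R+jX_L): Z₁ = 17.3 + j42.0 Ω, |Z₁| = 45.4 Ω
Branch 2 (−jX_C): Z₂ = −j94.0 Ω
Parallel: Z = Z₁Z₂/(Z₁+Z₂), |Z| = 77.9 Ω, ∠Z = 49.2°

49.2°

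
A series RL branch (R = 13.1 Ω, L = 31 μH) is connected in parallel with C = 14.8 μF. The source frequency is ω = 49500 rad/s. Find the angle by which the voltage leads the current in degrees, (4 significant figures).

-84.06°

X_L = ωL = 1.534 Ω
X_C = 1/(ωC) = 1.365 Ω
Branch 1 (R+jX_L): Z₁ = 13.10 + j1.534 Ω, |Z₁| = 13.19 Ω
Branch 2 (−jX_C): Z₂ = −j1.365 Ω
Parallel: Z = Z₁Z₂/(Z₁+Z₂), |Z| = 1.374 Ω, ∠Z = -84.06°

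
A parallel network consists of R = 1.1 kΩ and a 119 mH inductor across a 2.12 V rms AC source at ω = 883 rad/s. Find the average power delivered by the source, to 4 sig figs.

4.086 mW

X_L = ωL = 105.1 Ω
Parallel: admittances add. Y = 1/R + 1/(jωL)
Y = (0.0009091 − j0.009517) S
|Y| = 0.009560 S → |Z| = 1/|Y| = 104.6 Ω, ∠Z = −∠Y = 84.54°
I = V/|Z| = 20.27 mA
P = VI cos φ = 2.12 × 0.02027 × cos(84.54°) = 4.086 mW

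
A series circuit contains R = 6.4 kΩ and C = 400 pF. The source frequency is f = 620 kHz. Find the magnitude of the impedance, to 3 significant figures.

ω = 2πf = 3.896e+06 rad/s
X_C = 1/(ωC) = 642 Ω
Z = 6400 − j642 Ω
|Z| = √(6400² + 642²) = 6430 Ω

6430 Ω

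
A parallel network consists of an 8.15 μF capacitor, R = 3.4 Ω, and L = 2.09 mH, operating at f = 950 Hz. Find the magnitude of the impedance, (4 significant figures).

3.381 Ω

ω = 2πf = 5969 rad/s
X_L = ωL = 12.48 Ω
X_C = 1/(ωC) = 20.56 Ω
Parallel: admittances add. Y = 1/R + 1/(jωL) + jωC
Y = (0.2941 − j0.03151) S
|Y| = 0.2958 S → |Z| = 1/|Y| = 3.381 Ω, ∠Z = −∠Y = 6.115°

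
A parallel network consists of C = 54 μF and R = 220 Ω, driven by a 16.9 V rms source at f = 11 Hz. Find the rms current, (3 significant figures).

99.4 mA

ω = 2πf = 69.12 rad/s
X_C = 1/(ωC) = 268 Ω
Parallel: admittances add. Y = 1/R + jωC
Y = (0.00455 + j0.00373) S
|Y| = 0.00588 S → |Z| = 1/|Y| = 170 Ω, ∠Z = −∠Y = -39.4°
I = V/|Z| = 16.9/170 = 99.4 mA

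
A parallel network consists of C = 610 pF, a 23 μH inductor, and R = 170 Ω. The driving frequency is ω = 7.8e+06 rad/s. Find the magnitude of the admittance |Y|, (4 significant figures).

X_L = ωL = 179.4 Ω
X_C = 1/(ωC) = 210.2 Ω
Parallel: admittances add. Y = 1/R + 1/(jωL) + jωC
Y = (0.005882 − j0.0008161) S
|Y| = 0.005939 S → |Z| = 1/|Y| = 168.4 Ω, ∠Z = −∠Y = 7.899°

5.939 mS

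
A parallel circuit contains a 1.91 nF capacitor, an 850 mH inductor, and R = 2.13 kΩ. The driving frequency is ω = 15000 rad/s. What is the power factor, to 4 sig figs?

0.9944

X_L = ωL = 12750 Ω
X_C = 1/(ωC) = 34900 Ω
Parallel: admittances add. Y = 1/R + 1/(jωL) + jωC
Y = (0.0004695 − j4.978e-05) S
|Y| = 0.0004721 S → |Z| = 1/|Y| = 2118 Ω, ∠Z = −∠Y = 6.053°
cos φ = cos(6.053°) = 0.9944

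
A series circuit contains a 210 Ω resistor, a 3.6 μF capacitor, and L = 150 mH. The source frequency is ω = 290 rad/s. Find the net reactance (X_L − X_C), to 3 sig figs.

X_L = ωL = 43.5 Ω
X_C = 1/(ωC) = 958 Ω
X = 43.5 − 958 = -914 Ω

-914 Ω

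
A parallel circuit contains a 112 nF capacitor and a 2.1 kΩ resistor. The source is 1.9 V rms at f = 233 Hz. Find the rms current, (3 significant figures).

957 μA

ω = 2πf = 1464 rad/s
X_C = 1/(ωC) = 6100 Ω
Parallel: admittances add. Y = 1/R + jωC
Y = (0.000476 + j0.000164) S
|Y| = 0.000504 S → |Z| = 1/|Y| = 1990 Ω, ∠Z = −∠Y = -19.0°
I = V/|Z| = 1.9/1990 = 957 μA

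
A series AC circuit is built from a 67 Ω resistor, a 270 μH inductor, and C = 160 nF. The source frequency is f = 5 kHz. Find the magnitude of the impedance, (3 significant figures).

202 Ω

ω = 2πf = 31420 rad/s
X_L = ωL = 8.48 Ω
X_C = 1/(ωC) = 199 Ω
Net reactance X = X_L − X_C = -190 Ω
Z = 67.0 − j190 Ω
|Z| = √(67.0² + 190²) = 202 Ω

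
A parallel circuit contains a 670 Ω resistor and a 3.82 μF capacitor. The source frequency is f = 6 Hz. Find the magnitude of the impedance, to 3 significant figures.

667 Ω

ω = 2πf = 37.70 rad/s
X_C = 1/(ωC) = 6940 Ω
Parallel: admittances add. Y = 1/R + jωC
Y = (0.00149 + j0.000144) S
|Y| = 0.00150 S → |Z| = 1/|Y| = 667 Ω, ∠Z = −∠Y = -5.51°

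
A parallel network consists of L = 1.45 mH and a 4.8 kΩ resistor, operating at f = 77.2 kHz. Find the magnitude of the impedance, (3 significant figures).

696 Ω

ω = 2πf = 485100 rad/s
X_L = ωL = 703 Ω
Parallel: admittances add. Y = 1/R + 1/(jωL)
Y = (0.000208 − j0.00142) S
|Y| = 0.00144 S → |Z| = 1/|Y| = 696 Ω, ∠Z = −∠Y = 81.7°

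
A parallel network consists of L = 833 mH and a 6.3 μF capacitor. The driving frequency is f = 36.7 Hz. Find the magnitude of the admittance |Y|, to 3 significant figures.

ω = 2πf = 230.6 rad/s
X_L = ωL = 192 Ω
X_C = 1/(ωC) = 688 Ω
Parallel: admittances add. Y = 1/(jωL) + jωC
Y = (0 − j0.00375) S
|Y| = 0.00375 S → |Z| = 1/|Y| = 266 Ω, ∠Z = −∠Y = 90.0°

3.75 mS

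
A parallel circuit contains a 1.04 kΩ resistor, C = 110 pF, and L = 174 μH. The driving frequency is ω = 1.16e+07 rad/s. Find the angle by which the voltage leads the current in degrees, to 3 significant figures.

X_L = ωL = 2020 Ω
X_C = 1/(ωC) = 784 Ω
Parallel: admittances add. Y = 1/R + 1/(jωL) + jωC
Y = (0.000962 + j0.000781) S
|Y| = 0.00124 S → |Z| = 1/|Y| = 807 Ω, ∠Z = −∠Y = -39.1°

-39.1°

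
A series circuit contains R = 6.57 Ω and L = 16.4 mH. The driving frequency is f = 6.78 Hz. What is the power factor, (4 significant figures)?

ω = 2πf = 42.60 rad/s
X_L = ωL = 0.6986 Ω
Z = 6.570 + j0.6986 Ω
|Z| = √(6.570² + 0.6986²) = 6.607 Ω
∠Z = arctan(0.6986/6.570) = 6.070°
cos φ = cos(6.070°) = 0.9944

0.9944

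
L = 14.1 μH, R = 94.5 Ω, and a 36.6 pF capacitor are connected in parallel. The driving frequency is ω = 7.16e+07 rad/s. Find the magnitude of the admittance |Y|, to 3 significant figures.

10.7 mS

X_L = ωL = 1010 Ω
X_C = 1/(ωC) = 382 Ω
Parallel: admittances add. Y = 1/R + 1/(jωL) + jωC
Y = (0.0106 + j0.00163) S
|Y| = 0.0107 S → |Z| = 1/|Y| = 93.4 Ω, ∠Z = −∠Y = -8.76°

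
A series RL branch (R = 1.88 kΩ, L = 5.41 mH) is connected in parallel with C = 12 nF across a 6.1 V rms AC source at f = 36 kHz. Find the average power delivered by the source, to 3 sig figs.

13.9 mW

ω = 2πf = 226200 rad/s
X_L = ωL = 1220 Ω
X_C = 1/(ωC) = 368 Ω
Branch 1 (R+jX_L): Z₁ = 1880 + j1220 Ω, |Z₁| = 2240 Ω
Branch 2 (−jX_C): Z₂ = −j368 Ω
Parallel: Z = Z₁Z₂/(Z₁+Z₂), |Z| = 400 Ω, ∠Z = -81.4°
I = V/|Z| = 15.2 mA
P = VI cos φ = 6.1 × 0.0152 × cos(-81.4°) = 13.9 mW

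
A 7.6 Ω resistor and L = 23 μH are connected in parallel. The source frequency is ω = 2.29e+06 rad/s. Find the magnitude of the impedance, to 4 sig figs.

X_L = ωL = 52.67 Ω
Parallel: admittances add. Y = 1/R + 1/(jωL)
Y = (0.1316 − j0.01899) S
|Y| = 0.1329 S → |Z| = 1/|Y| = 7.522 Ω, ∠Z = −∠Y = 8.211°

7.522 Ω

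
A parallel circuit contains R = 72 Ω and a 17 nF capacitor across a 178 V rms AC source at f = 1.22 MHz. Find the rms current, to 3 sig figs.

23.3 A

ω = 2πf = 7.665e+06 rad/s
X_C = 1/(ωC) = 7.67 Ω
Parallel: admittances add. Y = 1/R + jωC
Y = (0.0139 + j0.130) S
|Y| = 0.131 S → |Z| = 1/|Y| = 7.63 Ω, ∠Z = −∠Y = -83.9°
I = V/|Z| = 178/7.63 = 23.3 A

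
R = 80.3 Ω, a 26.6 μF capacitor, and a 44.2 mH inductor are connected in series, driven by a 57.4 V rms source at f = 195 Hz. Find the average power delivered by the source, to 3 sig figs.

37.8 W

ω = 2πf = 1225 rad/s
X_L = ωL = 54.2 Ω
X_C = 1/(ωC) = 30.7 Ω
Net reactance X = X_L − X_C = 23.5 Ω
Z = 80.3 + j23.5 Ω
|Z| = √(80.3² + 23.5²) = 83.7 Ω
∠Z = arctan(23.5/80.3) = 16.3°
I = V/|Z| = 686 mA
P = VI cos φ = 57.4 × 0.686 × cos(16.3°) = 37.8 W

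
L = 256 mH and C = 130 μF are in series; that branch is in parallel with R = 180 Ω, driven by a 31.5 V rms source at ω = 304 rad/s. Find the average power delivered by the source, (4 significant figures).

X_L = ωL = 77.82 Ω
X_C = 1/(ωC) = 25.30 Ω
Branch 1: Z₁ = R = 180.0 Ω
Branch 2 (series LC): Z₂ = j(X_L − X_C) = j52.52 Ω
Parallel: Z = Z₁Z₂/(Z₁+Z₂), |Z| = 50.42 Ω, ∠Z = 73.73°
I = V/|Z| = 624.8 mA
P = VI cos φ = 31.5 × 0.6248 × cos(73.73°) = 5.512 W

5.512 W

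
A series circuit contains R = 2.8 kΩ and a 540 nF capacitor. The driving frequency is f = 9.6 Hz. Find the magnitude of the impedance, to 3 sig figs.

ω = 2πf = 60.32 rad/s
X_C = 1/(ωC) = 30700 Ω
Z = 2800 − j30700 Ω
|Z| = √(2800² + 30700²) = 30800 Ω

30800 Ω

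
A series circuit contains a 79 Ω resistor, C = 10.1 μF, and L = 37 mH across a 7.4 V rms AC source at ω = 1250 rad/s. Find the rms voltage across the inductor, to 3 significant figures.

4.00 V

X_L = ωL = 46.2 Ω
X_C = 1/(ωC) = 79.2 Ω
Net reactance X = X_L − X_C = -33.0 Ω
Z = 79.0 − j33.0 Ω
|Z| = √(79.0² + 33.0²) = 85.6 Ω
I = V/|Z| = 86.4 mA
V_L = I·|Z_L| = 0.0864 × 46.2 = 4.00 V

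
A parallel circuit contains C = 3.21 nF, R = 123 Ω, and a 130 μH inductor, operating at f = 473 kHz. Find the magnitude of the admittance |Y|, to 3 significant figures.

ω = 2πf = 2.972e+06 rad/s
X_L = ωL = 386 Ω
X_C = 1/(ωC) = 105 Ω
Parallel: admittances add. Y = 1/R + 1/(jωL) + jωC
Y = (0.00813 + j0.00695) S
|Y| = 0.0107 S → |Z| = 1/|Y| = 93.5 Ω, ∠Z = −∠Y = -40.5°

10.7 mS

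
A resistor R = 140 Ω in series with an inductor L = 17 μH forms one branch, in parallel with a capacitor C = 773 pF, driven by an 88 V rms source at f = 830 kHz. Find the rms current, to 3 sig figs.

ω = 2πf = 5.215e+06 rad/s
X_L = ωL = 88.7 Ω
X_C = 1/(ωC) = 248 Ω
Branch 1 (R+jX_L): Z₁ = 140 + j88.7 Ω, |Z₁| = 166 Ω
Branch 2 (−jX_C): Z₂ = −j248 Ω
Parallel: Z = Z₁Z₂/(Z₁+Z₂), |Z| = 194 Ω, ∠Z = -8.95°
I = V/|Z| = 88/194 = 454 mA

454 mA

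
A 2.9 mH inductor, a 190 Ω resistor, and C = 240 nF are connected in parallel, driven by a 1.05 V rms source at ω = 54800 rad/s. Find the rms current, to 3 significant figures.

9.08 mA

X_L = ωL = 159 Ω
X_C = 1/(ωC) = 76.0 Ω
Parallel: admittances add. Y = 1/R + 1/(jωL) + jωC
Y = (0.00526 + j0.00686) S
|Y| = 0.00865 S → |Z| = 1/|Y| = 116 Ω, ∠Z = −∠Y = -52.5°
I = V/|Z| = 1.05/116 = 9.08 mA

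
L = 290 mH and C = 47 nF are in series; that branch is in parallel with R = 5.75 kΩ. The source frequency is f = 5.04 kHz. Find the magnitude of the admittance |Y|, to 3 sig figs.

ω = 2πf = 31670 rad/s
X_L = ωL = 9180 Ω
X_C = 1/(ωC) = 672 Ω
Branch 1: Z₁ = R = 5750 Ω
Branch 2 (series LC): Z₂ = j(X_L − X_C) = j8510 Ω
Parallel: Z = Z₁Z₂/(Z₁+Z₂), |Z| = 4760 Ω, ∠Z = 34.0°
|Y| = 1/|Z| = 210 μS

210 μS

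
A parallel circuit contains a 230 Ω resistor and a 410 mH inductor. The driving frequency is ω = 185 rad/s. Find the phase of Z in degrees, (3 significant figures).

X_L = ωL = 75.8 Ω
Parallel: admittances add. Y = 1/R + 1/(jωL)
Y = (0.00435 − j0.0132) S
|Y| = 0.0139 S → |Z| = 1/|Y| = 72.0 Ω, ∠Z = −∠Y = 71.7°

71.7°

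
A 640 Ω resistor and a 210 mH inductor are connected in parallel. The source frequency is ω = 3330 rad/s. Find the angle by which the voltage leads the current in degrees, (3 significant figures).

X_L = ωL = 699 Ω
Parallel: admittances add. Y = 1/R + 1/(jωL)
Y = (0.00156 − j0.00143) S
|Y| = 0.00212 S → |Z| = 1/|Y| = 472 Ω, ∠Z = −∠Y = 42.5°

42.5°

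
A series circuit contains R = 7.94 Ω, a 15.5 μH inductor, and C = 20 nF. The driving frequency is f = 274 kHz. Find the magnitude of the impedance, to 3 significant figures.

ω = 2πf = 1.722e+06 rad/s
X_L = ωL = 26.7 Ω
X_C = 1/(ωC) = 29.0 Ω
Net reactance X = X_L − X_C = -2.36 Ω
Z = 7.94 − j2.36 Ω
|Z| = √(7.94² + 2.36²) = 8.28 Ω

8.28 Ω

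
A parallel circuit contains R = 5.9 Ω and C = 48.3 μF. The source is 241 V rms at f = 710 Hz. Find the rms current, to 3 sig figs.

ω = 2πf = 4461 rad/s
X_C = 1/(ωC) = 4.64 Ω
Parallel: admittances add. Y = 1/R + jωC
Y = (0.169 + j0.215) S
|Y| = 0.274 S → |Z| = 1/|Y| = 3.65 Ω, ∠Z = −∠Y = -51.8°
I = V/|Z| = 241/3.65 = 66.1 A

66.1 A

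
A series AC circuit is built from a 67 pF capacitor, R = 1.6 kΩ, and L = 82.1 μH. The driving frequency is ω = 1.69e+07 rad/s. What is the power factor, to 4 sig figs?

X_L = ωL = 1387 Ω
X_C = 1/(ωC) = 883.2 Ω
Net reactance X = X_L − X_C = 504.3 Ω
Z = 1600 + j504.3 Ω
|Z| = √(1600² + 504.3²) = 1678 Ω
∠Z = arctan(504.3/1600) = 17.50°
cos φ = cos(17.50°) = 0.9537

0.9537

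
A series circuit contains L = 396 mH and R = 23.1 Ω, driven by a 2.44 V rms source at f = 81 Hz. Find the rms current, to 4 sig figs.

12.03 mA

ω = 2πf = 508.9 rad/s
X_L = ωL = 201.5 Ω
Z = 23.10 + j201.5 Ω
|Z| = √(23.10² + 201.5²) = 202.9 Ω
I = V/|Z| = 2.44/202.9 = 12.03 mA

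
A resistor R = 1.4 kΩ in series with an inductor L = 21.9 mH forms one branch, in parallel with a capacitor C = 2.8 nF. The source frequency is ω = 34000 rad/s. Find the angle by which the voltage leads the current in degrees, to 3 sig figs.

X_L = ωL = 745 Ω
X_C = 1/(ωC) = 10500 Ω
Branch 1 (R+jX_L): Z₁ = 1400 + j745 Ω, |Z₁| = 1590 Ω
Branch 2 (−jX_C): Z₂ = −j10500 Ω
Parallel: Z = Z₁Z₂/(Z₁+Z₂), |Z| = 1690 Ω, ∠Z = 19.8°

19.8°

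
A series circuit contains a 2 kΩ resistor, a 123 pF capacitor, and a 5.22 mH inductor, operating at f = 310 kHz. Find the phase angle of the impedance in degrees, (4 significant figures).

71.55°

ω = 2πf = 1.948e+06 rad/s
X_L = ωL = 10170 Ω
X_C = 1/(ωC) = 4174 Ω
Net reactance X = X_L − X_C = 5993 Ω
Z = 2000 + j5993 Ω
|Z| = √(2000² + 5993²) = 6318 Ω
∠Z = arctan(5993/2000) = 71.55°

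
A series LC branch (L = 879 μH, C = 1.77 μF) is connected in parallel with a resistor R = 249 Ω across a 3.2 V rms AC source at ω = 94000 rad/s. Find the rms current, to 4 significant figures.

X_L = ωL = 82.63 Ω
X_C = 1/(ωC) = 6.010 Ω
Branch 1: Z₁ = R = 249.0 Ω
Branch 2 (series LC): Z₂ = j(X_L − X_C) = j76.62 Ω
Parallel: Z = Z₁Z₂/(Z₁+Z₂), |Z| = 73.23 Ω, ∠Z = 72.90°
I = V/|Z| = 3.2/73.23 = 43.70 mA

43.70 mA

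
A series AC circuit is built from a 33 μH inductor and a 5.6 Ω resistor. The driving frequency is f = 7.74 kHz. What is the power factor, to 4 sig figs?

0.9613

ω = 2πf = 48630 rad/s
X_L = ωL = 1.605 Ω
Z = 5.600 + j1.605 Ω
|Z| = √(5.600² + 1.605²) = 5.825 Ω
∠Z = arctan(1.605/5.600) = 15.99°
cos φ = cos(15.99°) = 0.9613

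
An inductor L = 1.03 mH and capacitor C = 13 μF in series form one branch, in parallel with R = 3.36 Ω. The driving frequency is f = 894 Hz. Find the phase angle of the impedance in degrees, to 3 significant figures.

ω = 2πf = 5617 rad/s
X_L = ωL = 5.79 Ω
X_C = 1/(ωC) = 13.7 Ω
Branch 1: Z₁ = R = 3.36 Ω
Branch 2 (series LC): Z₂ = j(X_L − X_C) = −j7.91 Ω
Parallel: Z = Z₁Z₂/(Z₁+Z₂), |Z| = 3.09 Ω, ∠Z = -23.0°

-23.0°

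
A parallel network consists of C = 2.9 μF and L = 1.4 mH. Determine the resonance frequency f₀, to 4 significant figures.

ω₀ = 1/√(LC) = 1/√(0.0014 × 2.9e-06) = 15690 rad/s
f₀ = ω₀/(2π) = 2.498 kHz

2.498 kHz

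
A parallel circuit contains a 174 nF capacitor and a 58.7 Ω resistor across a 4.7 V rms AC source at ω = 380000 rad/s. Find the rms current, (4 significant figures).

320.9 mA

X_C = 1/(ωC) = 15.12 Ω
Parallel: admittances add. Y = 1/R + jωC
Y = (0.01704 + j0.06612) S
|Y| = 0.06828 S → |Z| = 1/|Y| = 14.65 Ω, ∠Z = −∠Y = -75.55°
I = V/|Z| = 4.7/14.65 = 320.9 mA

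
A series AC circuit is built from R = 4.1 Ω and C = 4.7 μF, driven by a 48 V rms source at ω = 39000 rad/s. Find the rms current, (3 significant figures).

X_C = 1/(ωC) = 5.46 Ω
Z = 4.10 − j5.46 Ω
|Z| = √(4.10² + 5.46²) = 6.82 Ω
I = V/|Z| = 48/6.82 = 7.03 A

7.03 A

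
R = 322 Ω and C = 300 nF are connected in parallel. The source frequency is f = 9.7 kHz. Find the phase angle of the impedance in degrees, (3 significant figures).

ω = 2πf = 60950 rad/s
X_C = 1/(ωC) = 54.7 Ω
Parallel: admittances add. Y = 1/R + jωC
Y = (0.00311 + j0.0183) S
|Y| = 0.0185 S → |Z| = 1/|Y| = 53.9 Ω, ∠Z = −∠Y = -80.4°

-80.4°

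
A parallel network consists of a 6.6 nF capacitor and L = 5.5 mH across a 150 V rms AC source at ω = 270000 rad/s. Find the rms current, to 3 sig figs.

X_L = ωL = 1480 Ω
X_C = 1/(ωC) = 561 Ω
Parallel: admittances add. Y = 1/(jωL) + jωC
Y = (0 + j0.00111) S
|Y| = 0.00111 S → |Z| = 1/|Y| = 902 Ω, ∠Z = −∠Y = -90.0°
I = V/|Z| = 150/902 = 166 mA

166 mA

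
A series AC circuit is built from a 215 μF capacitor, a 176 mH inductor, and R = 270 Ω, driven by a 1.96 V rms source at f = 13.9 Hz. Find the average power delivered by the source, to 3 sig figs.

14.0 mW

ω = 2πf = 87.34 rad/s
X_L = ωL = 15.4 Ω
X_C = 1/(ωC) = 53.3 Ω
Net reactance X = X_L − X_C = -37.9 Ω
Z = 270 − j37.9 Ω
|Z| = √(270² + 37.9²) = 273 Ω
∠Z = arctan(-37.9/270) = -7.99°
I = V/|Z| = 7.19 mA
P = VI cos φ = 1.96 × 0.00719 × cos(-7.99°) = 14.0 mW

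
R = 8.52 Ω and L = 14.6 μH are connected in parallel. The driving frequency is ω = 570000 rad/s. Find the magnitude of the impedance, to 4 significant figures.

5.953 Ω

X_L = ωL = 8.322 Ω
Parallel: admittances add. Y = 1/R + 1/(jωL)
Y = (0.1174 − j0.1202) S
|Y| = 0.1680 S → |Z| = 1/|Y| = 5.953 Ω, ∠Z = −∠Y = 45.67°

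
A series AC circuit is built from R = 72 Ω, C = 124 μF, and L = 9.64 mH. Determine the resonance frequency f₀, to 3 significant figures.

ω₀ = 1/√(LC) = 1/√(0.00964 × 0.000124) = 914.6 rad/s
f₀ = ω₀/(2π) = 146 Hz

146 Hz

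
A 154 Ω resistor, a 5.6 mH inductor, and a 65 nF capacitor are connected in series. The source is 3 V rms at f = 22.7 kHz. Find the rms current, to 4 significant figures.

ω = 2πf = 142600 rad/s
X_L = ωL = 798.7 Ω
X_C = 1/(ωC) = 107.9 Ω
Net reactance X = X_L − X_C = 690.9 Ω
Z = 154.0 + j690.9 Ω
|Z| = √(154.0² + 690.9²) = 707.8 Ω
I = V/|Z| = 3/707.8 = 4.238 mA

4.238 mA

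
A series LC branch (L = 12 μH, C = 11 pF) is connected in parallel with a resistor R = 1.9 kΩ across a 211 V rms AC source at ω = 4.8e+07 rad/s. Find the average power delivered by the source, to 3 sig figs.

23.4 W

X_L = ωL = 576 Ω
X_C = 1/(ωC) = 1890 Ω
Branch 1: Z₁ = R = 1900 Ω
Branch 2 (series LC): Z₂ = j(X_L − X_C) = −j1320 Ω
Parallel: Z = Z₁Z₂/(Z₁+Z₂), |Z| = 1080 Ω, ∠Z = -55.3°
I = V/|Z| = 195 mA
P = VI cos φ = 211 × 0.195 × cos(-55.3°) = 23.4 W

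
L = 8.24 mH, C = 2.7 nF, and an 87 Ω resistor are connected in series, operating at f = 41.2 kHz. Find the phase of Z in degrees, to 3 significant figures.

ω = 2πf = 258900 rad/s
X_L = ωL = 2130 Ω
X_C = 1/(ωC) = 1430 Ω
Net reactance X = X_L − X_C = 702 Ω
Z = 87.0 + j702 Ω
|Z| = √(87.0² + 702²) = 708 Ω
∠Z = arctan(702/87.0) = 82.9°

82.9°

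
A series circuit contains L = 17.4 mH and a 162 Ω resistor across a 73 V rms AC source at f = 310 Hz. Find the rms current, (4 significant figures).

441.1 mA

ω = 2πf = 1948 rad/s
X_L = ωL = 33.89 Ω
Z = 162.0 + j33.89 Ω
|Z| = √(162.0² + 33.89²) = 165.5 Ω
I = V/|Z| = 73/165.5 = 441.1 mA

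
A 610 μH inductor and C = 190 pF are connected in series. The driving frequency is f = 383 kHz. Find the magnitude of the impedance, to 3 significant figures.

719 Ω

ω = 2πf = 2.406e+06 rad/s
X_L = ωL = 1470 Ω
X_C = 1/(ωC) = 2190 Ω
Net reactance X = X_L − X_C = -719 Ω
Z = − j719 Ω
|Z| = √(0² + 719²) = 719 Ω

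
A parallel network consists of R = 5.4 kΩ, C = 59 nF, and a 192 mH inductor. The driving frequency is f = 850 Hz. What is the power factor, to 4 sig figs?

ω = 2πf = 5341 rad/s
X_L = ωL = 1025 Ω
X_C = 1/(ωC) = 3174 Ω
Parallel: admittances add. Y = 1/R + 1/(jωL) + jωC
Y = (0.0001852 − j0.0006601) S
|Y| = 0.0006856 S → |Z| = 1/|Y| = 1459 Ω, ∠Z = −∠Y = 74.33°
cos φ = cos(74.33°) = 0.2701

0.2701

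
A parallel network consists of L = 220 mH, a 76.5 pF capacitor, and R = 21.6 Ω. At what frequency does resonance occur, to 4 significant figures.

38.80 kHz

ω₀ = 1/√(LC) = 1/√(0.22 × 7.65e-11) = 243800 rad/s
f₀ = ω₀/(2π) = 38.80 kHz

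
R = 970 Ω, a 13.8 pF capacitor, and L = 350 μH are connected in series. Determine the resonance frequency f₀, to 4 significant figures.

ω₀ = 1/√(LC) = 1/√(0.00035 × 1.38e-11) = 1.439e+07 rad/s
f₀ = ω₀/(2π) = 2.290 MHz

2.290 MHz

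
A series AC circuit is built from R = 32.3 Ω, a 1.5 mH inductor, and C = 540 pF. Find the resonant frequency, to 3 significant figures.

ω₀ = 1/√(LC) = 1/√(0.0015 × 5.4e-10) = 1.111e+06 rad/s
f₀ = ω₀/(2π) = 177 kHz

177 kHz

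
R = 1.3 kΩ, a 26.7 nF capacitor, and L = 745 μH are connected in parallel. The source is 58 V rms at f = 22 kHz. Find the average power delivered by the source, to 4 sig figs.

ω = 2πf = 138200 rad/s
X_L = ωL = 103.0 Ω
X_C = 1/(ωC) = 270.9 Ω
Parallel: admittances add. Y = 1/R + 1/(jωL) + jωC
Y = (0.0007692 − j0.006020) S
|Y| = 0.006069 S → |Z| = 1/|Y| = 164.8 Ω, ∠Z = −∠Y = 82.72°
I = V/|Z| = 352.0 mA
P = VI cos φ = 58 × 0.3520 × cos(82.72°) = 2.588 W

2.588 W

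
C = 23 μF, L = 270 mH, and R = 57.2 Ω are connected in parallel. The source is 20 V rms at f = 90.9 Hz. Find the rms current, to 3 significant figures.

374 mA

ω = 2πf = 571.1 rad/s
X_L = ωL = 154 Ω
X_C = 1/(ωC) = 76.1 Ω
Parallel: admittances add. Y = 1/R + 1/(jωL) + jωC
Y = (0.0175 + j0.00665) S
|Y| = 0.0187 S → |Z| = 1/|Y| = 53.5 Ω, ∠Z = −∠Y = -20.8°
I = V/|Z| = 20/53.5 = 374 mA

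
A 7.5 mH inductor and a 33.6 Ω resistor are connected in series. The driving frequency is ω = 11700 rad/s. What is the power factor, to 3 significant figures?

0.358

X_L = ωL = 87.8 Ω
Z = 33.6 + j87.8 Ω
|Z| = √(33.6² + 87.8²) = 94.0 Ω
∠Z = arctan(87.8/33.6) = 69.0°
cos φ = cos(69.0°) = 0.358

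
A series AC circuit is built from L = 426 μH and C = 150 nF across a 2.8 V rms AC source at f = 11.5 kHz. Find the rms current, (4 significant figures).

45.54 mA

ω = 2πf = 72260 rad/s
X_L = ωL = 30.78 Ω
X_C = 1/(ωC) = 92.26 Ω
Net reactance X = X_L − X_C = -61.48 Ω
Z = − j61.48 Ω
|Z| = √(0² + 61.48²) = 61.48 Ω
I = V/|Z| = 2.8/61.48 = 45.54 mA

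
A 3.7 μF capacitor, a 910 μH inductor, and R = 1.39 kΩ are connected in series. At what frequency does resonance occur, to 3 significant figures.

ω₀ = 1/√(LC) = 1/√(0.00091 × 3.7e-06) = 17230 rad/s
f₀ = ω₀/(2π) = 2.74 kHz

2.74 kHz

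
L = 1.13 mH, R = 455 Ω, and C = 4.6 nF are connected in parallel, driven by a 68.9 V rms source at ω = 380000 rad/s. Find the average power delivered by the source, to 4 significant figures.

10.43 W

X_L = ωL = 429.4 Ω
X_C = 1/(ωC) = 572.1 Ω
Parallel: admittances add. Y = 1/R + 1/(jωL) + jωC
Y = (0.002198 − j0.0005808) S
|Y| = 0.002273 S → |Z| = 1/|Y| = 439.9 Ω, ∠Z = −∠Y = 14.80°
I = V/|Z| = 156.6 mA
P = VI cos φ = 68.9 × 0.1566 × cos(14.80°) = 10.43 W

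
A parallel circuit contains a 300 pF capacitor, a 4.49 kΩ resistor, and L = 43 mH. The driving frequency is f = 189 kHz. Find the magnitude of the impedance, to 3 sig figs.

ω = 2πf = 1.188e+06 rad/s
X_L = ωL = 51100 Ω
X_C = 1/(ωC) = 2810 Ω
Parallel: admittances add. Y = 1/R + 1/(jωL) + jωC
Y = (0.000223 + j0.000337) S
|Y| = 0.000404 S → |Z| = 1/|Y| = 2480 Ω, ∠Z = −∠Y = -56.5°

2480 Ω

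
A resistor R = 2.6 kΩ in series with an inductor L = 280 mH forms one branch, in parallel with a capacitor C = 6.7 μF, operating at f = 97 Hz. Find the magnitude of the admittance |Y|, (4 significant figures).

4.076 mS

ω = 2πf = 609.5 rad/s
X_L = ωL = 170.7 Ω
X_C = 1/(ωC) = 244.9 Ω
Branch 1 (R+jX_L): Z₁ = 2600 + j170.7 Ω, |Z₁| = 2606 Ω
Branch 2 (−jX_C): Z₂ = −j244.9 Ω
Parallel: Z = Z₁Z₂/(Z₁+Z₂), |Z| = 245.3 Ω, ∠Z = -84.61°
|Y| = 1/|Z| = 4.076 mS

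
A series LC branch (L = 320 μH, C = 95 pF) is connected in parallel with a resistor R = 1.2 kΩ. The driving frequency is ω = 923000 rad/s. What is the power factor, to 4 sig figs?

0.9942

X_L = ωL = 295.4 Ω
X_C = 1/(ωC) = 11400 Ω
Branch 1: Z₁ = R = 1200 Ω
Branch 2 (series LC): Z₂ = j(X_L − X_C) = −j11110 Ω
Parallel: Z = Z₁Z₂/(Z₁+Z₂), |Z| = 1193 Ω, ∠Z = -6.165°
cos φ = cos(-6.165°) = 0.9942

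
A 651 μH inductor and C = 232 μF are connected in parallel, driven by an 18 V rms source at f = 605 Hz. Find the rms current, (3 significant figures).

8.60 A

ω = 2πf = 3801 rad/s
X_L = ωL = 2.47 Ω
X_C = 1/(ωC) = 1.13 Ω
Parallel: admittances add. Y = 1/(jωL) + jωC
Y = (0 + j0.478) S
|Y| = 0.478 S → |Z| = 1/|Y| = 2.09 Ω, ∠Z = −∠Y = -90.0°
I = V/|Z| = 18/2.09 = 8.60 A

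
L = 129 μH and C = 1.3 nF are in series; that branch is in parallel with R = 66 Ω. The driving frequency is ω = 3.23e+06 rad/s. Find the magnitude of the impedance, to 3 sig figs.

61.9 Ω

X_L = ωL = 417 Ω
X_C = 1/(ωC) = 238 Ω
Branch 1: Z₁ = R = 66.0 Ω
Branch 2 (series LC): Z₂ = j(X_L − X_C) = j179 Ω
Parallel: Z = Z₁Z₂/(Z₁+Z₂), |Z| = 61.9 Ω, ∠Z = 20.3°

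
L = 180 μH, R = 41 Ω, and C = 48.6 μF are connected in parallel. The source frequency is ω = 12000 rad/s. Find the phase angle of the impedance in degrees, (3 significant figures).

-78.5°

X_L = ωL = 2.16 Ω
X_C = 1/(ωC) = 1.71 Ω
Parallel: admittances add. Y = 1/R + 1/(jωL) + jωC
Y = (0.0244 + j0.120) S
|Y| = 0.123 S → |Z| = 1/|Y| = 8.15 Ω, ∠Z = −∠Y = -78.5°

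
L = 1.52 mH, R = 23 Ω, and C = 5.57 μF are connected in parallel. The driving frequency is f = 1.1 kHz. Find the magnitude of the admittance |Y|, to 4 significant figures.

71.44 mS

ω = 2πf = 6912 rad/s
X_L = ωL = 10.51 Ω
X_C = 1/(ωC) = 25.98 Ω
Parallel: admittances add. Y = 1/R + 1/(jωL) + jωC
Y = (0.04348 − j0.05669) S
|Y| = 0.07144 S → |Z| = 1/|Y| = 14.00 Ω, ∠Z = −∠Y = 52.51°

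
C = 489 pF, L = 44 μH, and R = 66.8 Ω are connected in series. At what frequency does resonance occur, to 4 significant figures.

1.085 MHz

ω₀ = 1/√(LC) = 1/√(4.4e-05 × 4.89e-10) = 6.817e+06 rad/s
f₀ = ω₀/(2π) = 1.085 MHz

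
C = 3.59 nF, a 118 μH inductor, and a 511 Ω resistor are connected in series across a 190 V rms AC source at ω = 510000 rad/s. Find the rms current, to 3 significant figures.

X_L = ωL = 60.2 Ω
X_C = 1/(ωC) = 546 Ω
Net reactance X = X_L − X_C = -486 Ω
Z = 511 − j486 Ω
|Z| = √(511² + 486²) = 705 Ω
I = V/|Z| = 190/705 = 269 mA

269 mA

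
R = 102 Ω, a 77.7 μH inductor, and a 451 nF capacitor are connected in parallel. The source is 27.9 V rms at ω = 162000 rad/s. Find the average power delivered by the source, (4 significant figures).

7.631 W

X_L = ωL = 12.59 Ω
X_C = 1/(ωC) = 13.69 Ω
Parallel: admittances add. Y = 1/R + 1/(jωL) + jωC
Y = (0.009804 − j0.006383) S
|Y| = 0.01170 S → |Z| = 1/|Y| = 85.48 Ω, ∠Z = −∠Y = 33.06°
I = V/|Z| = 326.4 mA
P = VI cos φ = 27.9 × 0.3264 × cos(33.06°) = 7.631 W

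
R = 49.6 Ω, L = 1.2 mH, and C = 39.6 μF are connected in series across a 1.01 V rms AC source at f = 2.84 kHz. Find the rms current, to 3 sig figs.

ω = 2πf = 17840 rad/s
X_L = ωL = 21.4 Ω
X_C = 1/(ωC) = 1.42 Ω
Net reactance X = X_L − X_C = 20.0 Ω
Z = 49.6 + j20.0 Ω
|Z| = √(49.6² + 20.0²) = 53.5 Ω
I = V/|Z| = 1.01/53.5 = 18.9 mA

18.9 mA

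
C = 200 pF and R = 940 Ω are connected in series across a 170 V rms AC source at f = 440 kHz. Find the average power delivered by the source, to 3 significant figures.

6.54 W

ω = 2πf = 2.765e+06 rad/s
X_C = 1/(ωC) = 1810 Ω
Z = 940 − j1810 Ω
|Z| = √(940² + 1810²) = 2040 Ω
∠Z = arctan(-1810/940) = -62.5°
I = V/|Z| = 83.4 mA
P = VI cos φ = 170 × 0.0834 × cos(-62.5°) = 6.54 W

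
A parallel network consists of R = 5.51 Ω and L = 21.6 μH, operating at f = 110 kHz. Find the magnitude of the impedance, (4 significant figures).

ω = 2πf = 691200 rad/s
X_L = ωL = 14.93 Ω
Parallel: admittances add. Y = 1/R + 1/(jωL)
Y = (0.1815 − j0.06698) S
|Y| = 0.1935 S → |Z| = 1/|Y| = 5.169 Ω, ∠Z = −∠Y = 20.26°

5.169 Ω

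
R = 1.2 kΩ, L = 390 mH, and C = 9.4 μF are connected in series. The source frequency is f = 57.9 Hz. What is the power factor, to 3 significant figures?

ω = 2πf = 363.8 rad/s
X_L = ωL = 142 Ω
X_C = 1/(ωC) = 292 Ω
Net reactance X = X_L − X_C = -151 Ω
Z = 1200 − j151 Ω
|Z| = √(1200² + 151²) = 1210 Ω
∠Z = arctan(-151/1200) = -7.15°
cos φ = cos(-7.15°) = 0.992

0.992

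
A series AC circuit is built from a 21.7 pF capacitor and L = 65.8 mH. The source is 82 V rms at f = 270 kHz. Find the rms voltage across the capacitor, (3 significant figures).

26.4 V

ω = 2πf = 1.696e+06 rad/s
X_L = ωL = 112000 Ω
X_C = 1/(ωC) = 27200 Ω
Net reactance X = X_L − X_C = 84500 Ω
Z = j84500 Ω
|Z| = √(0² + 84500²) = 84500 Ω
I = V/|Z| = 971 μA
V_C = I·|Z_C| = 0.000971 × 27200 = 26.4 V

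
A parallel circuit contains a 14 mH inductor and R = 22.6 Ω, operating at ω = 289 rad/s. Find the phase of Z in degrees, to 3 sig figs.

79.9°

X_L = ωL = 4.05 Ω
Parallel: admittances add. Y = 1/R + 1/(jωL)
Y = (0.0442 − j0.247) S
|Y| = 0.251 S → |Z| = 1/|Y| = 3.98 Ω, ∠Z = −∠Y = 79.9°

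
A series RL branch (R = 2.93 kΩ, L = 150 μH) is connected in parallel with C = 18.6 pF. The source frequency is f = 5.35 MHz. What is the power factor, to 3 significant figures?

0.178

ω = 2πf = 3.362e+07 rad/s
X_L = ωL = 5040 Ω
X_C = 1/(ωC) = 1600 Ω
Branch 1 (R+jX_L): Z₁ = 2930 + j5040 Ω, |Z₁| = 5830 Ω
Branch 2 (−jX_C): Z₂ = −j1600 Ω
Parallel: Z = Z₁Z₂/(Z₁+Z₂), |Z| = 2060 Ω, ∠Z = -79.8°
cos φ = cos(-79.8°) = 0.178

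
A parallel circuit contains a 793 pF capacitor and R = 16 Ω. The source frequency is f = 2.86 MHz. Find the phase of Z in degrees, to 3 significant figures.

-12.8°

ω = 2πf = 1.797e+07 rad/s
X_C = 1/(ωC) = 70.2 Ω
Parallel: admittances add. Y = 1/R + jωC
Y = (0.0625 + j0.0143) S
|Y| = 0.0641 S → |Z| = 1/|Y| = 15.6 Ω, ∠Z = −∠Y = -12.8°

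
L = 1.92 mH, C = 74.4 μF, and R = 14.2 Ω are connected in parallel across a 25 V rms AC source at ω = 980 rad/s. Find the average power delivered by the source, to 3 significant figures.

44.0 W

X_L = ωL = 1.88 Ω
X_C = 1/(ωC) = 13.7 Ω
Parallel: admittances add. Y = 1/R + 1/(jωL) + jωC
Y = (0.0704 − j0.459) S
|Y| = 0.464 S → |Z| = 1/|Y| = 2.16 Ω, ∠Z = −∠Y = 81.3°
I = V/|Z| = 11.6 A
P = VI cos φ = 25 × 11.6 × cos(81.3°) = 44.0 W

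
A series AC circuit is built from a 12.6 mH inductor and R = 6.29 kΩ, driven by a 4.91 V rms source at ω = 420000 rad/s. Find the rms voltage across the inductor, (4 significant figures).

X_L = ωL = 5292 Ω
Z = 6290 + j5292 Ω
|Z| = √(6290² + 5292²) = 8220 Ω
I = V/|Z| = 597.3 μA
V_L = I·|Z_L| = 0.0005973 × 5292 = 3.161 V

3.161 V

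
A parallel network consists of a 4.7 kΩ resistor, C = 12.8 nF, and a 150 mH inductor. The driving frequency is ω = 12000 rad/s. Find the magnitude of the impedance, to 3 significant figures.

X_L = ωL = 1800 Ω
X_C = 1/(ωC) = 6510 Ω
Parallel: admittances add. Y = 1/R + 1/(jωL) + jωC
Y = (0.000213 − j0.000402) S
|Y| = 0.000455 S → |Z| = 1/|Y| = 2200 Ω, ∠Z = −∠Y = 62.1°

2200 Ω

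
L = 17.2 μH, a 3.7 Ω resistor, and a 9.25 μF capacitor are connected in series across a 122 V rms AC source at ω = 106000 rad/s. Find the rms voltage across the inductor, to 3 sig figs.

X_L = ωL = 1.82 Ω
X_C = 1/(ωC) = 1.02 Ω
Net reactance X = X_L − X_C = 0.803 Ω
Z = 3.70 + j0.803 Ω
|Z| = √(3.70² + 0.803²) = 3.79 Ω
I = V/|Z| = 32.2 A
V_L = I·|Z_L| = 32.2 × 1.82 = 58.7 V

58.7 V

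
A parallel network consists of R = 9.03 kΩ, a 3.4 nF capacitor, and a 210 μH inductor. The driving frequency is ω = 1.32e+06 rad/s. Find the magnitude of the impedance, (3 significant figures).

1130 Ω

X_L = ωL = 277 Ω
X_C = 1/(ωC) = 223 Ω
Parallel: admittances add. Y = 1/R + 1/(jωL) + jωC
Y = (0.000111 + j0.000880) S
|Y| = 0.000887 S → |Z| = 1/|Y| = 1130 Ω, ∠Z = −∠Y = -82.8°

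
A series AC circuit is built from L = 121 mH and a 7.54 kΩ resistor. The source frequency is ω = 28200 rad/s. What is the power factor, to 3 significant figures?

0.911

X_L = ωL = 3410 Ω
Z = 7540 + j3410 Ω
|Z| = √(7540² + 3410²) = 8280 Ω
∠Z = arctan(3410/7540) = 24.3°
cos φ = cos(24.3°) = 0.911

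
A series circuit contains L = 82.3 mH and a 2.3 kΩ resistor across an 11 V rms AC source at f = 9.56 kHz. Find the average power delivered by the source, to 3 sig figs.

ω = 2πf = 60070 rad/s
X_L = ωL = 4940 Ω
Z = 2300 + j4940 Ω
|Z| = √(2300² + 4940²) = 5450 Ω
∠Z = arctan(4940/2300) = 65.0°
I = V/|Z| = 2.02 mA
P = VI cos φ = 11 × 0.00202 × cos(65.0°) = 9.36 mW

9.36 mW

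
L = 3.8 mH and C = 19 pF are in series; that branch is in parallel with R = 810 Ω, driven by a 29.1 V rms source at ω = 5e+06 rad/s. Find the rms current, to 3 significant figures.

36.1 mA

X_L = ωL = 19000 Ω
X_C = 1/(ωC) = 10500 Ω
Branch 1: Z₁ = R = 810 Ω
Branch 2 (series LC): Z₂ = j(X_L − X_C) = j8470 Ω
Parallel: Z = Z₁Z₂/(Z₁+Z₂), |Z| = 806 Ω, ∠Z = 5.46°
I = V/|Z| = 29.1/806 = 36.1 mA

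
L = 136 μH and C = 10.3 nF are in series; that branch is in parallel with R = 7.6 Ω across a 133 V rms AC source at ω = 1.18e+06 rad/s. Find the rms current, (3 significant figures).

17.6 A

X_L = ωL = 160 Ω
X_C = 1/(ωC) = 82.3 Ω
Branch 1: Z₁ = R = 7.60 Ω
Branch 2 (series LC): Z₂ = j(X_L − X_C) = j78.2 Ω
Parallel: Z = Z₁Z₂/(Z₁+Z₂), |Z| = 7.56 Ω, ∠Z = 5.55°
I = V/|Z| = 133/7.56 = 17.6 A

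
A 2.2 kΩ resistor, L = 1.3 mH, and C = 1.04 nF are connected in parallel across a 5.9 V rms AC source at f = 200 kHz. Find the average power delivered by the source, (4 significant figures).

15.82 mW

ω = 2πf = 1.257e+06 rad/s
X_L = ωL = 1634 Ω
X_C = 1/(ωC) = 765.2 Ω
Parallel: admittances add. Y = 1/R + 1/(jωL) + jωC
Y = (0.0004545 + j0.0006948) S
|Y| = 0.0008302 S → |Z| = 1/|Y| = 1204 Ω, ∠Z = −∠Y = -56.81°
I = V/|Z| = 4.898 mA
P = VI cos φ = 5.9 × 0.004898 × cos(-56.81°) = 15.82 mW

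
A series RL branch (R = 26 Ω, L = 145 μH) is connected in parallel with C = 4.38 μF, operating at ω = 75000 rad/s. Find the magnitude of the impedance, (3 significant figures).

X_L = ωL = 10.9 Ω
X_C = 1/(ωC) = 3.04 Ω
Branch 1 (R+jX_L): Z₁ = 26.0 + j10.9 Ω, |Z₁| = 28.2 Ω
Branch 2 (−jX_C): Z₂ = −j3.04 Ω
Parallel: Z = Z₁Z₂/(Z₁+Z₂), |Z| = 3.16 Ω, ∠Z = -84.1°

3.16 Ω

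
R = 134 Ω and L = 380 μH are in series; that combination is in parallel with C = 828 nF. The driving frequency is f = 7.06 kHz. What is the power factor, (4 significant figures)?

0.2010

ω = 2πf = 44360 rad/s
X_L = ωL = 16.86 Ω
X_C = 1/(ωC) = 27.23 Ω
Branch 1 (R+jX_L): Z₁ = 134.0 + j16.86 Ω, |Z₁| = 135.1 Ω
Branch 2 (−jX_C): Z₂ = −j27.23 Ω
Parallel: Z = Z₁Z₂/(Z₁+Z₂), |Z| = 27.36 Ω, ∠Z = -78.41°
cos φ = cos(-78.41°) = 0.2010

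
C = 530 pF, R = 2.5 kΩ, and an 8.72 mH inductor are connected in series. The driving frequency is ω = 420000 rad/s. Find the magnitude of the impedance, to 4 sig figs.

X_L = ωL = 3662 Ω
X_C = 1/(ωC) = 4492 Ω
Net reactance X = X_L − X_C = -830.0 Ω
Z = 2500 − j830.0 Ω
|Z| = √(2500² + 830.0²) = 2634 Ω

2634 Ω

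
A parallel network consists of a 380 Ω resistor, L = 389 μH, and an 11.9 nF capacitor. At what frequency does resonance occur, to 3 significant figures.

74.0 kHz

ω₀ = 1/√(LC) = 1/√(0.000389 × 1.19e-08) = 464800 rad/s
f₀ = ω₀/(2π) = 74.0 kHz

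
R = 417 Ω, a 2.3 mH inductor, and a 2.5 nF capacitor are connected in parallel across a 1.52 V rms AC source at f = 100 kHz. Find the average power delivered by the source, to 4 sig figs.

ω = 2πf = 628300 rad/s
X_L = ωL = 1445 Ω
X_C = 1/(ωC) = 636.6 Ω
Parallel: admittances add. Y = 1/R + 1/(jωL) + jωC
Y = (0.002398 + j0.0008788) S
|Y| = 0.002554 S → |Z| = 1/|Y| = 391.5 Ω, ∠Z = −∠Y = -20.13°
I = V/|Z| = 3.882 mA
P = VI cos φ = 1.52 × 0.003882 × cos(-20.13°) = 5.541 mW

5.541 mW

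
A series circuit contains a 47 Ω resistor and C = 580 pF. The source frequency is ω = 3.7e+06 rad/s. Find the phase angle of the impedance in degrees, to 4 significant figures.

X_C = 1/(ωC) = 466.0 Ω
Z = 47.00 − j466.0 Ω
|Z| = √(47.00² + 466.0²) = 468.3 Ω
∠Z = arctan(-466.0/47.00) = -84.24°

-84.24°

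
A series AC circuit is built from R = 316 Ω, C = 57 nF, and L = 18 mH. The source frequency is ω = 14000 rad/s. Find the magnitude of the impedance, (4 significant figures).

X_L = ωL = 252.0 Ω
X_C = 1/(ωC) = 1253 Ω
Net reactance X = X_L − X_C = -1001 Ω
Z = 316.0 − j1001 Ω
|Z| = √(316.0² + 1001²) = 1050 Ω

1050 Ω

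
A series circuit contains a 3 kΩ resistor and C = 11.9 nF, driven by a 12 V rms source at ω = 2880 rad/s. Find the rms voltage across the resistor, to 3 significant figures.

X_C = 1/(ωC) = 29200 Ω
Z = 3000 − j29200 Ω
|Z| = √(3000² + 29200²) = 29300 Ω
I = V/|Z| = 409 μA
V_R = I·|Z_R| = 0.000409 × 3000 = 1.23 V

1.23 V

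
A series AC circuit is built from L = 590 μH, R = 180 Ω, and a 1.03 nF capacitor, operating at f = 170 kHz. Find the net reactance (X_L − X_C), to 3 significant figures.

ω = 2πf = 1.068e+06 rad/s
X_L = ωL = 630 Ω
X_C = 1/(ωC) = 909 Ω
X = 630 − 909 = -279 Ω

-279 Ω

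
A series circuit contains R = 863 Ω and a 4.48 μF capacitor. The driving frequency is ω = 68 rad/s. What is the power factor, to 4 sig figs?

X_C = 1/(ωC) = 3283 Ω
Z = 863.0 − j3283 Ω
|Z| = √(863.0² + 3283²) = 3394 Ω
∠Z = arctan(-3283/863.0) = -75.27°
cos φ = cos(-75.27°) = 0.2543

0.2543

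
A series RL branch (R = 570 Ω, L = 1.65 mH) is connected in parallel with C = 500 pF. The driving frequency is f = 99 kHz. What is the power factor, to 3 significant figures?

0.690

ω = 2πf = 622000 rad/s
X_L = ωL = 1030 Ω
X_C = 1/(ωC) = 3220 Ω
Branch 1 (R+jX_L): Z₁ = 570 + j1030 Ω, |Z₁| = 1170 Ω
Branch 2 (−jX_C): Z₂ = −j3220 Ω
Parallel: Z = Z₁Z₂/(Z₁+Z₂), |Z| = 1670 Ω, ∠Z = 46.4°
cos φ = cos(46.4°) = 0.690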